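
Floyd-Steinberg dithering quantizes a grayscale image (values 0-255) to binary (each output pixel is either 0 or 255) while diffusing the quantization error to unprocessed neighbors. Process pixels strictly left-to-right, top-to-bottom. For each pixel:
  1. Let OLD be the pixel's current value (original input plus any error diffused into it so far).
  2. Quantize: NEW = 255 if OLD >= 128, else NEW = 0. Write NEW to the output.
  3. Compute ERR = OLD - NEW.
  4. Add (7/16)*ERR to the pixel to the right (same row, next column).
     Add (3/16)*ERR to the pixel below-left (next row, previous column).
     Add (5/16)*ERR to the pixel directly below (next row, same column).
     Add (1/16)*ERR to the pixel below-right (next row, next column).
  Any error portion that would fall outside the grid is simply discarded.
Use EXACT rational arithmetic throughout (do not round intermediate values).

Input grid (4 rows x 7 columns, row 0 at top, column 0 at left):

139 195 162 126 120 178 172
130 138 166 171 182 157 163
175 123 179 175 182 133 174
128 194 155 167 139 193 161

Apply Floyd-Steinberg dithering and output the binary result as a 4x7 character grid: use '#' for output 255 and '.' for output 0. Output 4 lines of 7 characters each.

(0,0): OLD=139 → NEW=255, ERR=-116
(0,1): OLD=577/4 → NEW=255, ERR=-443/4
(0,2): OLD=7267/64 → NEW=0, ERR=7267/64
(0,3): OLD=179893/1024 → NEW=255, ERR=-81227/1024
(0,4): OLD=1397491/16384 → NEW=0, ERR=1397491/16384
(0,5): OLD=56444069/262144 → NEW=255, ERR=-10402651/262144
(0,6): OLD=648601731/4194304 → NEW=255, ERR=-420945789/4194304
(1,0): OLD=4671/64 → NEW=0, ERR=4671/64
(1,1): OLD=76473/512 → NEW=255, ERR=-54087/512
(1,2): OLD=2186797/16384 → NEW=255, ERR=-1991123/16384
(1,3): OLD=7610857/65536 → NEW=0, ERR=7610857/65536
(1,4): OLD=1036264539/4194304 → NEW=255, ERR=-33282981/4194304
(1,5): OLD=4282909515/33554432 → NEW=0, ERR=4282909515/33554432
(1,6): OLD=99320954373/536870912 → NEW=255, ERR=-37581128187/536870912
(2,0): OLD=1458179/8192 → NEW=255, ERR=-630781/8192
(2,1): OLD=9981265/262144 → NEW=0, ERR=9981265/262144
(2,2): OLD=724997171/4194304 → NEW=255, ERR=-344550349/4194304
(2,3): OLD=5579048283/33554432 → NEW=255, ERR=-2977331877/33554432
(2,4): OLD=46141675467/268435456 → NEW=255, ERR=-22309365813/268435456
(2,5): OLD=1055759334425/8589934592 → NEW=0, ERR=1055759334425/8589934592
(2,6): OLD=29394627825983/137438953472 → NEW=255, ERR=-5652305309377/137438953472
(3,0): OLD=465889747/4194304 → NEW=0, ERR=465889747/4194304
(3,1): OLD=7861119063/33554432 → NEW=255, ERR=-695261097/33554432
(3,2): OLD=28455878005/268435456 → NEW=0, ERR=28455878005/268435456
(3,3): OLD=177094522403/1073741824 → NEW=255, ERR=-96709642717/1073741824
(3,4): OLD=12523857053139/137438953472 → NEW=0, ERR=12523857053139/137438953472
(3,5): OLD=284079961611561/1099511627776 → NEW=255, ERR=3704496528681/1099511627776
(3,6): OLD=2767318411283063/17592186044416 → NEW=255, ERR=-1718689030043017/17592186044416
Row 0: ##.#.##
Row 1: .##.#.#
Row 2: #.###.#
Row 3: .#.#.##

Answer: ##.#.##
.##.#.#
#.###.#
.#.#.##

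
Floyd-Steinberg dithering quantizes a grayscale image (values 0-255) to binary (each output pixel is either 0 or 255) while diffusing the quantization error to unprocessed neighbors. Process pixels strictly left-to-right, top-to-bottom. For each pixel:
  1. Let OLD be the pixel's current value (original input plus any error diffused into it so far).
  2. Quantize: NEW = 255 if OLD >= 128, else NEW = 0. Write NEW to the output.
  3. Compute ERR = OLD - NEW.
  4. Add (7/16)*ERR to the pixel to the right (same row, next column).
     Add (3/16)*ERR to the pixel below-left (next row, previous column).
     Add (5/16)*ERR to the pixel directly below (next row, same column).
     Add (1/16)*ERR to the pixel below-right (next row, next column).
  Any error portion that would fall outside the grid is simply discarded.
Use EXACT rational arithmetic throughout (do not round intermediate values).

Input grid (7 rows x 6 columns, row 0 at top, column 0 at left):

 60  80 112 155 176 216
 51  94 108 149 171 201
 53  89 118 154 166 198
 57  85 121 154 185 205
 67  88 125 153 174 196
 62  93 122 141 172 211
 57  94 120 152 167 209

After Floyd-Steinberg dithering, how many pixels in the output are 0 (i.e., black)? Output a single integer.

Answer: 20

Derivation:
(0,0): OLD=60 → NEW=0, ERR=60
(0,1): OLD=425/4 → NEW=0, ERR=425/4
(0,2): OLD=10143/64 → NEW=255, ERR=-6177/64
(0,3): OLD=115481/1024 → NEW=0, ERR=115481/1024
(0,4): OLD=3691951/16384 → NEW=255, ERR=-485969/16384
(0,5): OLD=53221321/262144 → NEW=255, ERR=-13625399/262144
(1,0): OLD=5739/64 → NEW=0, ERR=5739/64
(1,1): OLD=77869/512 → NEW=255, ERR=-52691/512
(1,2): OLD=992881/16384 → NEW=0, ERR=992881/16384
(1,3): OLD=13052221/65536 → NEW=255, ERR=-3659459/65536
(1,4): OLD=564570551/4194304 → NEW=255, ERR=-504976969/4194304
(1,5): OLD=8739602897/67108864 → NEW=255, ERR=-8373157423/67108864
(2,0): OLD=505663/8192 → NEW=0, ERR=505663/8192
(2,1): OLD=26427365/262144 → NEW=0, ERR=26427365/262144
(2,2): OLD=688458607/4194304 → NEW=255, ERR=-381088913/4194304
(2,3): OLD=2617681207/33554432 → NEW=0, ERR=2617681207/33554432
(2,4): OLD=145623763877/1073741824 → NEW=255, ERR=-128180401243/1073741824
(2,5): OLD=1705224591827/17179869184 → NEW=0, ERR=1705224591827/17179869184
(3,0): OLD=399263503/4194304 → NEW=0, ERR=399263503/4194304
(3,1): OLD=4864459939/33554432 → NEW=255, ERR=-3691920221/33554432
(3,2): OLD=17555064313/268435456 → NEW=0, ERR=17555064313/268435456
(3,3): OLD=3073970682763/17179869184 → NEW=255, ERR=-1306895959157/17179869184
(3,4): OLD=18952817762283/137438953472 → NEW=255, ERR=-16094115373077/137438953472
(3,5): OLD=389942852090597/2199023255552 → NEW=255, ERR=-170808078075163/2199023255552
(4,0): OLD=40865130561/536870912 → NEW=0, ERR=40865130561/536870912
(4,1): OLD=903052654605/8589934592 → NEW=0, ERR=903052654605/8589934592
(4,2): OLD=46809145082007/274877906944 → NEW=255, ERR=-23284721188713/274877906944
(4,3): OLD=326768084763411/4398046511104 → NEW=0, ERR=326768084763411/4398046511104
(4,4): OLD=10597065786569923/70368744177664 → NEW=255, ERR=-7346963978734397/70368744177664
(4,5): OLD=133678154326972021/1125899906842624 → NEW=0, ERR=133678154326972021/1125899906842624
(5,0): OLD=14499583523959/137438953472 → NEW=0, ERR=14499583523959/137438953472
(5,1): OLD=707569702885991/4398046511104 → NEW=255, ERR=-413932157445529/4398046511104
(5,2): OLD=2633675602953629/35184372088832 → NEW=0, ERR=2633675602953629/35184372088832
(5,3): OLD=193763011526719951/1125899906842624 → NEW=255, ERR=-93341464718149169/1125899906842624
(5,4): OLD=292752033123181823/2251799813685248 → NEW=255, ERR=-281456919366556417/2251799813685248
(5,5): OLD=6733556431385721835/36028797018963968 → NEW=255, ERR=-2453786808450090005/36028797018963968
(6,0): OLD=5089155309623701/70368744177664 → NEW=0, ERR=5089155309623701/70368744177664
(6,1): OLD=131569946196919025/1125899906842624 → NEW=0, ERR=131569946196919025/1125899906842624
(6,2): OLD=779528628632087241/4503599627370496 → NEW=255, ERR=-368889276347389239/4503599627370496
(6,3): OLD=5152069025949064229/72057594037927936 → NEW=0, ERR=5152069025949064229/72057594037927936
(6,4): OLD=162872692759675781029/1152921504606846976 → NEW=255, ERR=-131122290915070197851/1152921504606846976
(6,5): OLD=2400801642932113616483/18446744073709551616 → NEW=255, ERR=-2303118095863822045597/18446744073709551616
Output grid:
  Row 0: ..#.##  (3 black, running=3)
  Row 1: .#.###  (2 black, running=5)
  Row 2: ..#.#.  (4 black, running=9)
  Row 3: .#.###  (2 black, running=11)
  Row 4: ..#.#.  (4 black, running=15)
  Row 5: .#.###  (2 black, running=17)
  Row 6: ..#.##  (3 black, running=20)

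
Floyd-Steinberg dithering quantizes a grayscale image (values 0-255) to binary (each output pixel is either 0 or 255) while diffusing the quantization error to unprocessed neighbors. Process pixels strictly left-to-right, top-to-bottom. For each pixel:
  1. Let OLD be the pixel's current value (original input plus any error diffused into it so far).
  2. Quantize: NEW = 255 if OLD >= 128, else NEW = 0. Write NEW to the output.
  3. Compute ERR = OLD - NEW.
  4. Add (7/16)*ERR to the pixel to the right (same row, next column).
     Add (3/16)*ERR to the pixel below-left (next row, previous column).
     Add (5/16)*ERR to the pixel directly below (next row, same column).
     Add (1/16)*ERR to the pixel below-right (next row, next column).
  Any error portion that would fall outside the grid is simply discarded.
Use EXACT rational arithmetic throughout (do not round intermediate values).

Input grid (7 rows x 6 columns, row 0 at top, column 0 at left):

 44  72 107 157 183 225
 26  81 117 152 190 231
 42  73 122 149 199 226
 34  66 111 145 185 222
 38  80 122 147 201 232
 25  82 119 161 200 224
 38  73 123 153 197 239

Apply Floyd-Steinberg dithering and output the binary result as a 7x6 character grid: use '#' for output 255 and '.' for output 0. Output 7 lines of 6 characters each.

(0,0): OLD=44 → NEW=0, ERR=44
(0,1): OLD=365/4 → NEW=0, ERR=365/4
(0,2): OLD=9403/64 → NEW=255, ERR=-6917/64
(0,3): OLD=112349/1024 → NEW=0, ERR=112349/1024
(0,4): OLD=3784715/16384 → NEW=255, ERR=-393205/16384
(0,5): OLD=56229965/262144 → NEW=255, ERR=-10616755/262144
(1,0): OLD=3639/64 → NEW=0, ERR=3639/64
(1,1): OLD=59841/512 → NEW=0, ERR=59841/512
(1,2): OLD=2631829/16384 → NEW=255, ERR=-1546091/16384
(1,3): OLD=8765201/65536 → NEW=255, ERR=-7946479/65536
(1,4): OLD=539871027/4194304 → NEW=255, ERR=-529676493/4194304
(1,5): OLD=10844411253/67108864 → NEW=255, ERR=-6268349067/67108864
(2,0): OLD=669147/8192 → NEW=0, ERR=669147/8192
(2,1): OLD=34372441/262144 → NEW=255, ERR=-32474279/262144
(2,2): OLD=95978699/4194304 → NEW=0, ERR=95978699/4194304
(2,3): OLD=3071684787/33554432 → NEW=0, ERR=3071684787/33554432
(2,4): OLD=187361848857/1073741824 → NEW=255, ERR=-86442316263/1073741824
(2,5): OLD=2640489114175/17179869184 → NEW=255, ERR=-1740377527745/17179869184
(3,0): OLD=152247019/4194304 → NEW=0, ERR=152247019/4194304
(3,1): OLD=1763755599/33554432 → NEW=0, ERR=1763755599/33554432
(3,2): OLD=40418227517/268435456 → NEW=255, ERR=-28032813763/268435456
(3,3): OLD=1962875410391/17179869184 → NEW=0, ERR=1962875410391/17179869184
(3,4): OLD=27014362692023/137438953472 → NEW=255, ERR=-8032570443337/137438953472
(3,5): OLD=351275452037721/2199023255552 → NEW=255, ERR=-209475478128039/2199023255552
(4,0): OLD=31782242213/536870912 → NEW=0, ERR=31782242213/536870912
(4,1): OLD=902061646625/8589934592 → NEW=0, ERR=902061646625/8589934592
(4,2): OLD=43985136393619/274877906944 → NEW=255, ERR=-26108729877101/274877906944
(4,3): OLD=543880736870527/4398046511104 → NEW=0, ERR=543880736870527/4398046511104
(4,4): OLD=15911714703162095/70368744177664 → NEW=255, ERR=-2032315062142225/70368744177664
(4,5): OLD=209353820385018409/1125899906842624 → NEW=255, ERR=-77750655859850711/1125899906842624
(5,0): OLD=8684738153715/137438953472 → NEW=0, ERR=8684738153715/137438953472
(5,1): OLD=564502329904291/4398046511104 → NEW=255, ERR=-556999530427229/4398046511104
(5,2): OLD=2239841613833457/35184372088832 → NEW=0, ERR=2239841613833457/35184372088832
(5,3): OLD=243357346510008491/1125899906842624 → NEW=255, ERR=-43747129734860629/1125899906842624
(5,4): OLD=380005761230037147/2251799813685248 → NEW=255, ERR=-194203191259701093/2251799813685248
(5,5): OLD=5868487552842962871/36028797018963968 → NEW=255, ERR=-3318855686992848969/36028797018963968
(6,0): OLD=2392571792063945/70368744177664 → NEW=0, ERR=2392571792063945/70368744177664
(6,1): OLD=72264368927483669/1125899906842624 → NEW=0, ERR=72264368927483669/1125899906842624
(6,2): OLD=701540747094517581/4503599627370496 → NEW=255, ERR=-446877157884958899/4503599627370496
(6,3): OLD=6143209766923525273/72057594037927936 → NEW=0, ERR=6143209766923525273/72057594037927936
(6,4): OLD=216342543749473182233/1152921504606846976 → NEW=255, ERR=-77652439925272796647/1152921504606846976
(6,5): OLD=3234755810295850465039/18446744073709551616 → NEW=255, ERR=-1469163928500085197041/18446744073709551616
Row 0: ..#.##
Row 1: ..####
Row 2: .#..##
Row 3: ..#.##
Row 4: ..#.##
Row 5: .#.###
Row 6: ..#.##

Answer: ..#.##
..####
.#..##
..#.##
..#.##
.#.###
..#.##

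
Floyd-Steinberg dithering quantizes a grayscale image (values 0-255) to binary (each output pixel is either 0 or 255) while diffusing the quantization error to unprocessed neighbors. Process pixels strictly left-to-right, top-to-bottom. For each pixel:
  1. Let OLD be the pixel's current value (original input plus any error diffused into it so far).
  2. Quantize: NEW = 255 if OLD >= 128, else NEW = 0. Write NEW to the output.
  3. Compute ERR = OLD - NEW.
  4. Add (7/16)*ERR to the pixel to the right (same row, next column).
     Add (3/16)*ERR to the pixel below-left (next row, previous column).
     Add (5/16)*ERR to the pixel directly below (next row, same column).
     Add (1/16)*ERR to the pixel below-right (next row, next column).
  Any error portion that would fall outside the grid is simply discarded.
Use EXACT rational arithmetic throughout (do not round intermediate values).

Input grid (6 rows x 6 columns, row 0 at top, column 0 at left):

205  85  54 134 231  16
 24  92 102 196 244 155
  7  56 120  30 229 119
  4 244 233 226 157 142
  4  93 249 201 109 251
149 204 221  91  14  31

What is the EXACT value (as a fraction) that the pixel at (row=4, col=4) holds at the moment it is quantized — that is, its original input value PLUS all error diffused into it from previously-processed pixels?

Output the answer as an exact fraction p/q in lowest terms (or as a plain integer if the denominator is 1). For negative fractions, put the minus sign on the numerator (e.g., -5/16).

Answer: 9129320538486771/140737488355328

Derivation:
(0,0): OLD=205 → NEW=255, ERR=-50
(0,1): OLD=505/8 → NEW=0, ERR=505/8
(0,2): OLD=10447/128 → NEW=0, ERR=10447/128
(0,3): OLD=347561/2048 → NEW=255, ERR=-174679/2048
(0,4): OLD=6346655/32768 → NEW=255, ERR=-2009185/32768
(0,5): OLD=-5675687/524288 → NEW=0, ERR=-5675687/524288
(1,0): OLD=2587/128 → NEW=0, ERR=2587/128
(1,1): OLD=135933/1024 → NEW=255, ERR=-125187/1024
(1,2): OLD=2030721/32768 → NEW=0, ERR=2030721/32768
(1,3): OLD=24912013/131072 → NEW=255, ERR=-8511347/131072
(1,4): OLD=1586022951/8388608 → NEW=255, ERR=-553072089/8388608
(1,5): OLD=15963836897/134217728 → NEW=0, ERR=15963836897/134217728
(2,0): OLD=-157393/16384 → NEW=0, ERR=-157393/16384
(2,1): OLD=13881141/524288 → NEW=0, ERR=13881141/524288
(2,2): OLD=1100026719/8388608 → NEW=255, ERR=-1039068321/8388608
(2,3): OLD=-3554964569/67108864 → NEW=0, ERR=-3554964569/67108864
(2,4): OLD=436934375669/2147483648 → NEW=255, ERR=-110673954571/2147483648
(2,5): OLD=4449611680771/34359738368 → NEW=255, ERR=-4312121603069/34359738368
(3,0): OLD=50014975/8388608 → NEW=0, ERR=50014975/8388608
(3,1): OLD=15505965779/67108864 → NEW=255, ERR=-1606794541/67108864
(3,2): OLD=94241721353/536870912 → NEW=255, ERR=-42660361207/536870912
(3,3): OLD=5403993072443/34359738368 → NEW=255, ERR=-3357740211397/34359738368
(3,4): OLD=19598529133211/274877906944 → NEW=0, ERR=19598529133211/274877906944
(3,5): OLD=575061178201397/4398046511104 → NEW=255, ERR=-546440682130123/4398046511104
(4,0): OLD=1475182673/1073741824 → NEW=0, ERR=1475182673/1073741824
(4,1): OLD=1229950299101/17179869184 → NEW=0, ERR=1229950299101/17179869184
(4,2): OLD=129561286820103/549755813888 → NEW=255, ERR=-10626445721337/549755813888
(4,3): OLD=1498917325425987/8796093022208 → NEW=255, ERR=-744086395237053/8796093022208
(4,4): OLD=9129320538486771/140737488355328 → NEW=0, ERR=9129320538486771/140737488355328
Target (4,4): original=109, with diffused error = 9129320538486771/140737488355328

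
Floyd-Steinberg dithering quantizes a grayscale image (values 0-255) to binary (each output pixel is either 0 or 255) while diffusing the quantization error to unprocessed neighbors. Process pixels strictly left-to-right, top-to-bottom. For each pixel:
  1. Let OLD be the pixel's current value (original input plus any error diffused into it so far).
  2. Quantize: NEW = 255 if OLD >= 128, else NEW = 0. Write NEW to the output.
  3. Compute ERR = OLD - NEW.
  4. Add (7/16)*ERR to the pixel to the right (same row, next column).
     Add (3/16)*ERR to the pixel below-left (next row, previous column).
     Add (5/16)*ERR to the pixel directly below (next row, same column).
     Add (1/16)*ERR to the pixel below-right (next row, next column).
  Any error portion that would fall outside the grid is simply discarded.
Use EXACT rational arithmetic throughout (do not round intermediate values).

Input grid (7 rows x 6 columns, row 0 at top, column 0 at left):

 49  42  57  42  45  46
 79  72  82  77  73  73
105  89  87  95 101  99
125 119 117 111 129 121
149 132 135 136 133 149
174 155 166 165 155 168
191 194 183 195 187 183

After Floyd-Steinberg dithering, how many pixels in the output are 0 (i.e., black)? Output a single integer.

Answer: 22

Derivation:
(0,0): OLD=49 → NEW=0, ERR=49
(0,1): OLD=1015/16 → NEW=0, ERR=1015/16
(0,2): OLD=21697/256 → NEW=0, ERR=21697/256
(0,3): OLD=323911/4096 → NEW=0, ERR=323911/4096
(0,4): OLD=5216497/65536 → NEW=0, ERR=5216497/65536
(0,5): OLD=84749975/1048576 → NEW=0, ERR=84749975/1048576
(1,0): OLD=27189/256 → NEW=0, ERR=27189/256
(1,1): OLD=322035/2048 → NEW=255, ERR=-200205/2048
(1,2): OLD=5538415/65536 → NEW=0, ERR=5538415/65536
(1,3): OLD=41656515/262144 → NEW=255, ERR=-25190205/262144
(1,4): OLD=1273901929/16777216 → NEW=0, ERR=1273901929/16777216
(1,5): OLD=36628523023/268435456 → NEW=255, ERR=-31822518257/268435456
(2,0): OLD=3927585/32768 → NEW=0, ERR=3927585/32768
(2,1): OLD=139852283/1048576 → NEW=255, ERR=-127534597/1048576
(2,2): OLD=605161393/16777216 → NEW=0, ERR=605161393/16777216
(2,3): OLD=13458086249/134217728 → NEW=0, ERR=13458086249/134217728
(2,4): OLD=602854734011/4294967296 → NEW=255, ERR=-492361926469/4294967296
(2,5): OLD=1137012144845/68719476736 → NEW=0, ERR=1137012144845/68719476736
(3,0): OLD=2342961809/16777216 → NEW=255, ERR=-1935228271/16777216
(3,1): OLD=6010430653/134217728 → NEW=0, ERR=6010430653/134217728
(3,2): OLD=170792443719/1073741824 → NEW=255, ERR=-103011721401/1073741824
(3,3): OLD=5574663055509/68719476736 → NEW=0, ERR=5574663055509/68719476736
(3,4): OLD=75886131924085/549755813888 → NEW=255, ERR=-64301600617355/549755813888
(3,5): OLD=596674210571451/8796093022208 → NEW=0, ERR=596674210571451/8796093022208
(4,0): OLD=260597224671/2147483648 → NEW=0, ERR=260597224671/2147483648
(4,1): OLD=5974720942419/34359738368 → NEW=255, ERR=-2787012341421/34359738368
(4,2): OLD=96253475782409/1099511627776 → NEW=0, ERR=96253475782409/1099511627776
(4,3): OLD=3020991070539405/17592186044416 → NEW=255, ERR=-1465016370786675/17592186044416
(4,4): OLD=21899960213872733/281474976710656 → NEW=0, ERR=21899960213872733/281474976710656
(4,5): OLD=886881520150659435/4503599627370496 → NEW=255, ERR=-261536384828817045/4503599627370496
(5,0): OLD=108144252565929/549755813888 → NEW=255, ERR=-32043479975511/549755813888
(5,1): OLD=2254444348978745/17592186044416 → NEW=255, ERR=-2231563092347335/17592186044416
(5,2): OLD=16491091559481347/140737488355328 → NEW=0, ERR=16491091559481347/140737488355328
(5,3): OLD=947108681127851601/4503599627370496 → NEW=255, ERR=-201309223851624879/4503599627370496
(5,4): OLD=1294013247577429329/9007199254740992 → NEW=255, ERR=-1002822562381523631/9007199254740992
(5,5): OLD=15277028538628878085/144115188075855872 → NEW=0, ERR=15277028538628878085/144115188075855872
(6,0): OLD=41940074478611531/281474976710656 → NEW=255, ERR=-29836044582605749/281474976710656
(6,1): OLD=568861255853275631/4503599627370496 → NEW=0, ERR=568861255853275631/4503599627370496
(6,2): OLD=4657983831558741207/18014398509481984 → NEW=255, ERR=64312211640835287/18014398509481984
(6,3): OLD=48722848699361610139/288230376151711744 → NEW=255, ERR=-24775897219324884581/288230376151711744
(6,4): OLD=607280775834872841275/4611686018427387904 → NEW=255, ERR=-568699158864111074245/4611686018427387904
(6,5): OLD=11453001964147894657725/73786976294838206464 → NEW=255, ERR=-7362676991035847990595/73786976294838206464
Output grid:
  Row 0: ......  (6 black, running=6)
  Row 1: .#.#.#  (3 black, running=9)
  Row 2: .#..#.  (4 black, running=13)
  Row 3: #.#.#.  (3 black, running=16)
  Row 4: .#.#.#  (3 black, running=19)
  Row 5: ##.##.  (2 black, running=21)
  Row 6: #.####  (1 black, running=22)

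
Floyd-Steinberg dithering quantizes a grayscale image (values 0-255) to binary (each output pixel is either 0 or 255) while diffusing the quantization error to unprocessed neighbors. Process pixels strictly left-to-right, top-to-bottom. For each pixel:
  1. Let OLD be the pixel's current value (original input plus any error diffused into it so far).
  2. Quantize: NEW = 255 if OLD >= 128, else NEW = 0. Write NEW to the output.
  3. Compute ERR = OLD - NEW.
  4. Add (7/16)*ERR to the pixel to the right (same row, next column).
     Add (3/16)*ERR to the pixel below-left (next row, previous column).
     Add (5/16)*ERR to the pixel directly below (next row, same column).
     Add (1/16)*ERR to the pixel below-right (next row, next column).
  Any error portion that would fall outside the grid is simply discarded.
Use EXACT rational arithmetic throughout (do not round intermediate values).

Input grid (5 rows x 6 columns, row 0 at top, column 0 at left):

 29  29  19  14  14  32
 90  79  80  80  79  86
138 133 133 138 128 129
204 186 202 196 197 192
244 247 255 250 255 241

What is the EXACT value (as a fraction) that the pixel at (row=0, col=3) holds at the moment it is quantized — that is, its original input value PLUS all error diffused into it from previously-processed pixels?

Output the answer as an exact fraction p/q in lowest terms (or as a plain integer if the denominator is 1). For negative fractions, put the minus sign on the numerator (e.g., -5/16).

(0,0): OLD=29 → NEW=0, ERR=29
(0,1): OLD=667/16 → NEW=0, ERR=667/16
(0,2): OLD=9533/256 → NEW=0, ERR=9533/256
(0,3): OLD=124075/4096 → NEW=0, ERR=124075/4096
Target (0,3): original=14, with diffused error = 124075/4096

Answer: 124075/4096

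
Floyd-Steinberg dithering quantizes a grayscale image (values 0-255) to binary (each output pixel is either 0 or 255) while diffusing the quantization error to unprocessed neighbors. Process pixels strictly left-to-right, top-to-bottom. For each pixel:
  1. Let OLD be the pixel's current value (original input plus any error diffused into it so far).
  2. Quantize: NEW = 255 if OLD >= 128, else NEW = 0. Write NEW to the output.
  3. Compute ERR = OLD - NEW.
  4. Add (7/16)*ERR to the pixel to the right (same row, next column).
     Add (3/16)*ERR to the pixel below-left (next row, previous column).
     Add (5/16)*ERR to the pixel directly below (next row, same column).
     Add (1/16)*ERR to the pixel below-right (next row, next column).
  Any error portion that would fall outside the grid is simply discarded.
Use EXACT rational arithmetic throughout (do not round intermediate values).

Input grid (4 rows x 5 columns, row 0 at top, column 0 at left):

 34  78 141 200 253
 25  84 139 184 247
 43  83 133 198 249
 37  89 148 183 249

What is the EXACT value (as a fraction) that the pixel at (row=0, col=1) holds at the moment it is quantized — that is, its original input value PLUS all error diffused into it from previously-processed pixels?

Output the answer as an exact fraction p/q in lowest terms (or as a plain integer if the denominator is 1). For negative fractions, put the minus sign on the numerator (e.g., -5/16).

Answer: 743/8

Derivation:
(0,0): OLD=34 → NEW=0, ERR=34
(0,1): OLD=743/8 → NEW=0, ERR=743/8
Target (0,1): original=78, with diffused error = 743/8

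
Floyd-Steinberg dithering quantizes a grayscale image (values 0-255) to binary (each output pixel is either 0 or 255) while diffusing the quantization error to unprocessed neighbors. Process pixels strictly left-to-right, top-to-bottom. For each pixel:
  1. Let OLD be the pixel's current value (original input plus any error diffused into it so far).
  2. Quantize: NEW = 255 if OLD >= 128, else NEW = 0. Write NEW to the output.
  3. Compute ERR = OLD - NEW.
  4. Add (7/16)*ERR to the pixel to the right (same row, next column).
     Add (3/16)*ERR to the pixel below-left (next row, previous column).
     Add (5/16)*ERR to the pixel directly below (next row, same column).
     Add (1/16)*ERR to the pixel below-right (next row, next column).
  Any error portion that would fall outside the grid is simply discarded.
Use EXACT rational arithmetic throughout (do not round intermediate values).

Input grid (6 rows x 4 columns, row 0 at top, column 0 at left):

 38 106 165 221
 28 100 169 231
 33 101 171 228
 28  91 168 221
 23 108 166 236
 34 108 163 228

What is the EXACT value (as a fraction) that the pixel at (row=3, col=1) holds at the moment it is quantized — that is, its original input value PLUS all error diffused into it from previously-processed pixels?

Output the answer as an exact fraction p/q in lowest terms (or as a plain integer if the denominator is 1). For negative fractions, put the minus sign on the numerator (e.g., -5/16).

Answer: 20680774045/134217728

Derivation:
(0,0): OLD=38 → NEW=0, ERR=38
(0,1): OLD=981/8 → NEW=0, ERR=981/8
(0,2): OLD=27987/128 → NEW=255, ERR=-4653/128
(0,3): OLD=420037/2048 → NEW=255, ERR=-102203/2048
(1,0): OLD=8047/128 → NEW=0, ERR=8047/128
(1,1): OLD=165257/1024 → NEW=255, ERR=-95863/1024
(1,2): OLD=3767997/32768 → NEW=0, ERR=3767997/32768
(1,3): OLD=138119099/524288 → NEW=255, ERR=4425659/524288
(2,0): OLD=574963/16384 → NEW=0, ERR=574963/16384
(2,1): OLD=59028513/524288 → NEW=0, ERR=59028513/524288
(2,2): OLD=264160805/1048576 → NEW=255, ERR=-3226075/1048576
(2,3): OLD=3967455217/16777216 → NEW=255, ERR=-310734863/16777216
(3,0): OLD=503960643/8388608 → NEW=0, ERR=503960643/8388608
(3,1): OLD=20680774045/134217728 → NEW=255, ERR=-13544746595/134217728
Target (3,1): original=91, with diffused error = 20680774045/134217728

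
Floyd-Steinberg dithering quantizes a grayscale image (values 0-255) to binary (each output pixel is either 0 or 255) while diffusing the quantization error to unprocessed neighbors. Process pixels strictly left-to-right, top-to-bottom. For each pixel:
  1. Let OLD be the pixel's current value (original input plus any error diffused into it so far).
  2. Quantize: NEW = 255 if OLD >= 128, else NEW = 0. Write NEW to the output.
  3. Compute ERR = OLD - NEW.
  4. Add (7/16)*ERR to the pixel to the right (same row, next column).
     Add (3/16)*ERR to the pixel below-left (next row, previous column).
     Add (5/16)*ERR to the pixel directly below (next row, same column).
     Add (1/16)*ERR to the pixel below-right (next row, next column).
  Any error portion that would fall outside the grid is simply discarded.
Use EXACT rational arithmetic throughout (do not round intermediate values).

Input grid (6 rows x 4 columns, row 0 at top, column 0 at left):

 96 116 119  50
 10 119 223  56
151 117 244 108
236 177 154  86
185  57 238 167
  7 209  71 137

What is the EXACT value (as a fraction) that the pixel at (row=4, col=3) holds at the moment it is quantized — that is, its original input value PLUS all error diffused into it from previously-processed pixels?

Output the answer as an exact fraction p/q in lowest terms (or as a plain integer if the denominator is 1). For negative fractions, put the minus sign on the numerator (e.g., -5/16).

(0,0): OLD=96 → NEW=0, ERR=96
(0,1): OLD=158 → NEW=255, ERR=-97
(0,2): OLD=1225/16 → NEW=0, ERR=1225/16
(0,3): OLD=21375/256 → NEW=0, ERR=21375/256
(1,0): OLD=349/16 → NEW=0, ERR=349/16
(1,1): OLD=15179/128 → NEW=0, ERR=15179/128
(1,2): OLD=1263207/4096 → NEW=255, ERR=218727/4096
(1,3): OLD=7224705/65536 → NEW=0, ERR=7224705/65536
(2,0): OLD=368745/2048 → NEW=255, ERR=-153495/2048
(2,1): OLD=8692947/65536 → NEW=255, ERR=-8018733/65536
(2,2): OLD=30833167/131072 → NEW=255, ERR=-2590193/131072
(2,3): OLD=287607379/2097152 → NEW=255, ERR=-247166381/2097152
(3,0): OLD=198848537/1048576 → NEW=255, ERR=-68538343/1048576
(3,1): OLD=1707546119/16777216 → NEW=0, ERR=1707546119/16777216
(3,2): OLD=43649370745/268435456 → NEW=255, ERR=-24801670535/268435456
(3,3): OLD=32264294607/4294967296 → NEW=0, ERR=32264294607/4294967296
(4,0): OLD=49300130277/268435456 → NEW=255, ERR=-19150911003/268435456
(4,1): OLD=77704810479/2147483648 → NEW=0, ERR=77704810479/2147483648
(4,2): OLD=15992893857359/68719476736 → NEW=255, ERR=-1530572710321/68719476736
(4,3): OLD=169136348777945/1099511627776 → NEW=255, ERR=-111239116304935/1099511627776
Target (4,3): original=167, with diffused error = 169136348777945/1099511627776

Answer: 169136348777945/1099511627776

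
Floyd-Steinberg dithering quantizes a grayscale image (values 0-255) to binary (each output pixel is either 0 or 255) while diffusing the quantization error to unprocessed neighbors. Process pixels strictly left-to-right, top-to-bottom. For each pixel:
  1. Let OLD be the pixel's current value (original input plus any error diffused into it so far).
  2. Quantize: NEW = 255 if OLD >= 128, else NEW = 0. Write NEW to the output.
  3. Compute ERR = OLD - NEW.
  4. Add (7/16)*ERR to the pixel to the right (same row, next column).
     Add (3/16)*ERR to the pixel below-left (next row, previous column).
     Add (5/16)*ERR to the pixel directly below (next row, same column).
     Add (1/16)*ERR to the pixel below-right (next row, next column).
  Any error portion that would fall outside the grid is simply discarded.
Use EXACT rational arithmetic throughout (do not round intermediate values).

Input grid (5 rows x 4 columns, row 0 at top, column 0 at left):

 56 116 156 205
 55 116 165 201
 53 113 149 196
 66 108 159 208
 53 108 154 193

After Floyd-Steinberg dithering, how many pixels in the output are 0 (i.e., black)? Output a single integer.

(0,0): OLD=56 → NEW=0, ERR=56
(0,1): OLD=281/2 → NEW=255, ERR=-229/2
(0,2): OLD=3389/32 → NEW=0, ERR=3389/32
(0,3): OLD=128683/512 → NEW=255, ERR=-1877/512
(1,0): OLD=1633/32 → NEW=0, ERR=1633/32
(1,1): OLD=32231/256 → NEW=0, ERR=32231/256
(1,2): OLD=2009779/8192 → NEW=255, ERR=-79181/8192
(1,3): OLD=26508629/131072 → NEW=255, ERR=-6914731/131072
(2,0): OLD=379101/4096 → NEW=0, ERR=379101/4096
(2,1): OLD=25456015/131072 → NEW=255, ERR=-7967345/131072
(2,2): OLD=30765979/262144 → NEW=0, ERR=30765979/262144
(2,3): OLD=965764335/4194304 → NEW=255, ERR=-103783185/4194304
(3,0): OLD=175166157/2097152 → NEW=0, ERR=175166157/2097152
(3,1): OLD=5145137363/33554432 → NEW=255, ERR=-3411242797/33554432
(3,2): OLD=76643565229/536870912 → NEW=255, ERR=-60258517331/536870912
(3,3): OLD=1361484260411/8589934592 → NEW=255, ERR=-828949060549/8589934592
(4,0): OLD=32233722505/536870912 → NEW=0, ERR=32233722505/536870912
(4,1): OLD=372258276955/4294967296 → NEW=0, ERR=372258276955/4294967296
(4,2): OLD=18196407987899/137438953472 → NEW=255, ERR=-16850525147461/137438953472
(4,3): OLD=224715707008653/2199023255552 → NEW=0, ERR=224715707008653/2199023255552
Output grid:
  Row 0: .#.#  (2 black, running=2)
  Row 1: ..##  (2 black, running=4)
  Row 2: .#.#  (2 black, running=6)
  Row 3: .###  (1 black, running=7)
  Row 4: ..#.  (3 black, running=10)

Answer: 10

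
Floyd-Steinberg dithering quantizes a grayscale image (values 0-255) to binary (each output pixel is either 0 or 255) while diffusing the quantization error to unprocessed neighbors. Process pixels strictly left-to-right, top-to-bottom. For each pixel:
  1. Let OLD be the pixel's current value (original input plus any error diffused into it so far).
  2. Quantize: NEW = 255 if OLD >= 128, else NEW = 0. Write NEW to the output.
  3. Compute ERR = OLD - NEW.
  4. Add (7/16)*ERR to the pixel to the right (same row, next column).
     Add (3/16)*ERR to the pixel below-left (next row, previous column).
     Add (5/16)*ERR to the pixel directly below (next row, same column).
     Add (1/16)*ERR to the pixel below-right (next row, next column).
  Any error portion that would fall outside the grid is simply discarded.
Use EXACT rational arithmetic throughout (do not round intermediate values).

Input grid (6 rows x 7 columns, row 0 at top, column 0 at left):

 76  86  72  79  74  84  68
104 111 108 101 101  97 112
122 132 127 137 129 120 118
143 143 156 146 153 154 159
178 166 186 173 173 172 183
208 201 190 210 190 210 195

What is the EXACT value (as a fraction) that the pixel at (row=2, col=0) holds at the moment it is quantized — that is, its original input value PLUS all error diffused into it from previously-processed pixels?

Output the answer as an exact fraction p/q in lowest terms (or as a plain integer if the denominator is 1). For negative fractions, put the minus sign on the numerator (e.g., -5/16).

Answer: 539531/8192

Derivation:
(0,0): OLD=76 → NEW=0, ERR=76
(0,1): OLD=477/4 → NEW=0, ERR=477/4
(0,2): OLD=7947/64 → NEW=0, ERR=7947/64
(0,3): OLD=136525/1024 → NEW=255, ERR=-124595/1024
(0,4): OLD=340251/16384 → NEW=0, ERR=340251/16384
(0,5): OLD=24401853/262144 → NEW=0, ERR=24401853/262144
(0,6): OLD=456025643/4194304 → NEW=0, ERR=456025643/4194304
(1,0): OLD=9607/64 → NEW=255, ERR=-6713/64
(1,1): OLD=66769/512 → NEW=255, ERR=-63791/512
(1,2): OLD=1260485/16384 → NEW=0, ERR=1260485/16384
(1,3): OLD=7096881/65536 → NEW=0, ERR=7096881/65536
(1,4): OLD=690866691/4194304 → NEW=255, ERR=-378680829/4194304
(1,5): OLD=3633061715/33554432 → NEW=0, ERR=3633061715/33554432
(1,6): OLD=106925437053/536870912 → NEW=255, ERR=-29976645507/536870912
(2,0): OLD=539531/8192 → NEW=0, ERR=539531/8192
Target (2,0): original=122, with diffused error = 539531/8192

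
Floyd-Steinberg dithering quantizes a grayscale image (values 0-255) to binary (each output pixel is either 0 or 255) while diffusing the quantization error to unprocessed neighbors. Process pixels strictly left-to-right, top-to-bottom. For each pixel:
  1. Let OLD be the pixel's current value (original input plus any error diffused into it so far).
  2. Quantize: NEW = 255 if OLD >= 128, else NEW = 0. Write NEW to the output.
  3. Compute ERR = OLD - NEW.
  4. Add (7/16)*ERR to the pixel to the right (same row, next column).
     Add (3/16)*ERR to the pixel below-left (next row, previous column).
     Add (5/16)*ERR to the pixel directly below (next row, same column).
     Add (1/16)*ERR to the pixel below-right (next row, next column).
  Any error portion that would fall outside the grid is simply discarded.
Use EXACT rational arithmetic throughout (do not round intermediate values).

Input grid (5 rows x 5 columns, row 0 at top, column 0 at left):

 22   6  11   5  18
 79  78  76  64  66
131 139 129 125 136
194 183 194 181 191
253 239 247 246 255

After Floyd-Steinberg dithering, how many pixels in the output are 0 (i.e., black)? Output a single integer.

Answer: 12

Derivation:
(0,0): OLD=22 → NEW=0, ERR=22
(0,1): OLD=125/8 → NEW=0, ERR=125/8
(0,2): OLD=2283/128 → NEW=0, ERR=2283/128
(0,3): OLD=26221/2048 → NEW=0, ERR=26221/2048
(0,4): OLD=773371/32768 → NEW=0, ERR=773371/32768
(1,0): OLD=11367/128 → NEW=0, ERR=11367/128
(1,1): OLD=129489/1024 → NEW=0, ERR=129489/1024
(1,2): OLD=4596517/32768 → NEW=255, ERR=-3759323/32768
(1,3): OLD=3060353/131072 → NEW=0, ERR=3060353/131072
(1,4): OLD=176980067/2097152 → NEW=0, ERR=176980067/2097152
(2,0): OLD=2989451/16384 → NEW=255, ERR=-1188469/16384
(2,1): OLD=68587689/524288 → NEW=255, ERR=-65105751/524288
(2,2): OLD=428666939/8388608 → NEW=0, ERR=428666939/8388608
(2,3): OLD=21918571649/134217728 → NEW=255, ERR=-12306948991/134217728
(2,4): OLD=265676556103/2147483648 → NEW=0, ERR=265676556103/2147483648
(3,0): OLD=1241917659/8388608 → NEW=255, ERR=-897177381/8388608
(3,1): OLD=6875323583/67108864 → NEW=0, ERR=6875323583/67108864
(3,2): OLD=493571793765/2147483648 → NEW=255, ERR=-54036536475/2147483648
(3,3): OLD=720383671837/4294967296 → NEW=255, ERR=-374832988643/4294967296
(3,4): OLD=12764532329393/68719476736 → NEW=255, ERR=-4758934238287/68719476736
(4,0): OLD=256395556981/1073741824 → NEW=255, ERR=-17408608139/1073741824
(4,1): OLD=8676521710325/34359738368 → NEW=255, ERR=-85211573515/34359738368
(4,2): OLD=125394456044795/549755813888 → NEW=255, ERR=-14793276496645/549755813888
(4,3): OLD=1692345060198645/8796093022208 → NEW=255, ERR=-550658660464395/8796093022208
(4,4): OLD=28220073034113331/140737488355328 → NEW=255, ERR=-7667986496495309/140737488355328
Output grid:
  Row 0: .....  (5 black, running=5)
  Row 1: ..#..  (4 black, running=9)
  Row 2: ##.#.  (2 black, running=11)
  Row 3: #.###  (1 black, running=12)
  Row 4: #####  (0 black, running=12)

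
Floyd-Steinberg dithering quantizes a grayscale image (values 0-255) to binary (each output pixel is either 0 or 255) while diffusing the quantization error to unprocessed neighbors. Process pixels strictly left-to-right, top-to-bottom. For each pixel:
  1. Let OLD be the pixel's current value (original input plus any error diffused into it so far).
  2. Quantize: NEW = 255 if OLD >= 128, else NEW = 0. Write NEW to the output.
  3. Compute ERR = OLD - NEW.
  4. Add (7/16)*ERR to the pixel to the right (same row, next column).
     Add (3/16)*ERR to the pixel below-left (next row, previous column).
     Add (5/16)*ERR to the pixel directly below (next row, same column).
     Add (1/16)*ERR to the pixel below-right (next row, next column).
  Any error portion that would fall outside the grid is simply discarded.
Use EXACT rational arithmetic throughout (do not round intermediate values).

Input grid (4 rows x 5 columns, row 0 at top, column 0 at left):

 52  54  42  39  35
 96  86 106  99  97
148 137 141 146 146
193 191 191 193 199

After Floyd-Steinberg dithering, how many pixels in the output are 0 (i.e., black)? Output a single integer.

(0,0): OLD=52 → NEW=0, ERR=52
(0,1): OLD=307/4 → NEW=0, ERR=307/4
(0,2): OLD=4837/64 → NEW=0, ERR=4837/64
(0,3): OLD=73795/1024 → NEW=0, ERR=73795/1024
(0,4): OLD=1090005/16384 → NEW=0, ERR=1090005/16384
(1,0): OLD=8105/64 → NEW=0, ERR=8105/64
(1,1): OLD=93599/512 → NEW=255, ERR=-36961/512
(1,2): OLD=1906187/16384 → NEW=0, ERR=1906187/16384
(1,3): OLD=12426863/65536 → NEW=255, ERR=-4284817/65536
(1,4): OLD=98241133/1048576 → NEW=0, ERR=98241133/1048576
(2,0): OLD=1425733/8192 → NEW=255, ERR=-663227/8192
(2,1): OLD=28508231/262144 → NEW=0, ERR=28508231/262144
(2,2): OLD=873107605/4194304 → NEW=255, ERR=-196439915/4194304
(2,3): OLD=8718550767/67108864 → NEW=255, ERR=-8394209553/67108864
(2,4): OLD=125056349385/1073741824 → NEW=0, ERR=125056349385/1073741824
(3,0): OLD=788909045/4194304 → NEW=255, ERR=-280638475/4194304
(3,1): OLD=6102545105/33554432 → NEW=255, ERR=-2453835055/33554432
(3,2): OLD=137131282891/1073741824 → NEW=0, ERR=137131282891/1073741824
(3,3): OLD=491122174803/2147483648 → NEW=255, ERR=-56486155437/2147483648
(3,4): OLD=7424133635327/34359738368 → NEW=255, ERR=-1337599648513/34359738368
Output grid:
  Row 0: .....  (5 black, running=5)
  Row 1: .#.#.  (3 black, running=8)
  Row 2: #.##.  (2 black, running=10)
  Row 3: ##.##  (1 black, running=11)

Answer: 11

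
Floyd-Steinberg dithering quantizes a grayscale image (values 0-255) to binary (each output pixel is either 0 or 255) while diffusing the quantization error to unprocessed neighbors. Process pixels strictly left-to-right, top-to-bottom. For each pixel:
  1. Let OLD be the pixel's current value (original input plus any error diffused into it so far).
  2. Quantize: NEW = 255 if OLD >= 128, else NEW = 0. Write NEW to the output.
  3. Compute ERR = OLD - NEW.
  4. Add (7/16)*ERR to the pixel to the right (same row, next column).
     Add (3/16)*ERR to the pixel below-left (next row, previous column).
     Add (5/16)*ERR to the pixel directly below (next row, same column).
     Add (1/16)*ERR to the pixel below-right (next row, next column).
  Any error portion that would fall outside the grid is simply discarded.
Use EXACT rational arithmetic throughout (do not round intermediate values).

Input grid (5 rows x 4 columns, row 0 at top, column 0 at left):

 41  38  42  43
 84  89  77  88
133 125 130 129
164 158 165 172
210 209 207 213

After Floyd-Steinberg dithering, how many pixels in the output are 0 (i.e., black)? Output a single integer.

(0,0): OLD=41 → NEW=0, ERR=41
(0,1): OLD=895/16 → NEW=0, ERR=895/16
(0,2): OLD=17017/256 → NEW=0, ERR=17017/256
(0,3): OLD=295247/4096 → NEW=0, ERR=295247/4096
(1,0): OLD=27469/256 → NEW=0, ERR=27469/256
(1,1): OLD=344987/2048 → NEW=255, ERR=-177253/2048
(1,2): OLD=5040951/65536 → NEW=0, ERR=5040951/65536
(1,3): OLD=155537457/1048576 → NEW=255, ERR=-111849423/1048576
(2,0): OLD=4925145/32768 → NEW=255, ERR=-3430695/32768
(2,1): OLD=76836707/1048576 → NEW=0, ERR=76836707/1048576
(2,2): OLD=336983663/2097152 → NEW=255, ERR=-197790097/2097152
(2,3): OLD=1986807251/33554432 → NEW=0, ERR=1986807251/33554432
(3,0): OLD=2433062345/16777216 → NEW=255, ERR=-1845127735/16777216
(3,1): OLD=29140366295/268435456 → NEW=0, ERR=29140366295/268435456
(3,2): OLD=853420076841/4294967296 → NEW=255, ERR=-241796583639/4294967296
(3,3): OLD=10993656435103/68719476736 → NEW=255, ERR=-6529810132577/68719476736
(4,0): OLD=841754012245/4294967296 → NEW=255, ERR=-253462648235/4294967296
(4,1): OLD=6860809476351/34359738368 → NEW=255, ERR=-1900923807489/34359738368
(4,2): OLD=169512750327455/1099511627776 → NEW=255, ERR=-110862714755425/1099511627776
(4,3): OLD=2386811888154889/17592186044416 → NEW=255, ERR=-2099195553171191/17592186044416
Output grid:
  Row 0: ....  (4 black, running=4)
  Row 1: .#.#  (2 black, running=6)
  Row 2: #.#.  (2 black, running=8)
  Row 3: #.##  (1 black, running=9)
  Row 4: ####  (0 black, running=9)

Answer: 9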